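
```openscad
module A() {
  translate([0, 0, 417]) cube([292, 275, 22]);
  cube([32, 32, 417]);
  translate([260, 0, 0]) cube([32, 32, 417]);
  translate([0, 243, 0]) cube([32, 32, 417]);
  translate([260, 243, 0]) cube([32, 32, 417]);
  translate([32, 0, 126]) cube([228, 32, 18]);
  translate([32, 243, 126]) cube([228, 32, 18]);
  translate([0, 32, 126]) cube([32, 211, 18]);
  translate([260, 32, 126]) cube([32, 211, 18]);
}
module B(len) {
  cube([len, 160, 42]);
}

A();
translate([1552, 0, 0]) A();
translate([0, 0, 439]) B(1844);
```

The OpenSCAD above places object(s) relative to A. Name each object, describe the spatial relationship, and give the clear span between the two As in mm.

A is a stool. B is a beam. A beam spans the tops of two stools. The clear span between the two stools is 1260 mm.

Second stool starts at x = 1552; first ends at x = 292; clear span = 1552 − 292 = 1260 mm.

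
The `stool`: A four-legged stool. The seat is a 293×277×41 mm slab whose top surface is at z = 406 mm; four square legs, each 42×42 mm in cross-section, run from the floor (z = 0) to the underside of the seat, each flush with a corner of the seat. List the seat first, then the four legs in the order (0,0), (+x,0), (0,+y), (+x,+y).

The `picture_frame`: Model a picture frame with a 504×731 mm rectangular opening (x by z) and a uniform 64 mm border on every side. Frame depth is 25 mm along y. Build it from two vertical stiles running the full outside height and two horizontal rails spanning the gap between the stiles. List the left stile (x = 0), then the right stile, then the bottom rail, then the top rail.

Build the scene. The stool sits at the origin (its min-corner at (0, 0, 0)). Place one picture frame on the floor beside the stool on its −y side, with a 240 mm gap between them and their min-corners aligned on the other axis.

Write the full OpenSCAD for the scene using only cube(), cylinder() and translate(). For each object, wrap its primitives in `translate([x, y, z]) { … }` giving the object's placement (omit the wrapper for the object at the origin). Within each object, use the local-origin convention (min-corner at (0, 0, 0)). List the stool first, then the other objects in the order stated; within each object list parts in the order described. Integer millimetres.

translate([0, 0, 365]) cube([293, 277, 41]);
cube([42, 42, 365]);
translate([251, 0, 0]) cube([42, 42, 365]);
translate([0, 235, 0]) cube([42, 42, 365]);
translate([251, 235, 0]) cube([42, 42, 365]);
translate([0, -265, 0]) {
  cube([64, 25, 859]);
  translate([568, 0, 0]) cube([64, 25, 859]);
  translate([64, 0, 0]) cube([504, 25, 64]);
  translate([64, 0, 795]) cube([504, 25, 64]);
}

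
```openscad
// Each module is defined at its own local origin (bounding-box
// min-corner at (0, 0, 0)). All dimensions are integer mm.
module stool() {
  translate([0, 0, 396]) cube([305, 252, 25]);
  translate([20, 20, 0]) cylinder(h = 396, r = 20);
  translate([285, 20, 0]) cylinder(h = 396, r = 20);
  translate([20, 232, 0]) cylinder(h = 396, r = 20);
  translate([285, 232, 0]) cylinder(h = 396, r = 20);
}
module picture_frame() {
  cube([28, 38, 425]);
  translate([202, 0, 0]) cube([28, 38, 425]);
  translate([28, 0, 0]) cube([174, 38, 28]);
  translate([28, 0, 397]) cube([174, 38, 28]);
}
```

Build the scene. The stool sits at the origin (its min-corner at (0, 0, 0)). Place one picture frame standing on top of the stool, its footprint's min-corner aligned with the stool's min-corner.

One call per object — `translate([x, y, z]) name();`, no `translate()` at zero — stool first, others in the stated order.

stool();
translate([0, 0, 421]) picture_frame();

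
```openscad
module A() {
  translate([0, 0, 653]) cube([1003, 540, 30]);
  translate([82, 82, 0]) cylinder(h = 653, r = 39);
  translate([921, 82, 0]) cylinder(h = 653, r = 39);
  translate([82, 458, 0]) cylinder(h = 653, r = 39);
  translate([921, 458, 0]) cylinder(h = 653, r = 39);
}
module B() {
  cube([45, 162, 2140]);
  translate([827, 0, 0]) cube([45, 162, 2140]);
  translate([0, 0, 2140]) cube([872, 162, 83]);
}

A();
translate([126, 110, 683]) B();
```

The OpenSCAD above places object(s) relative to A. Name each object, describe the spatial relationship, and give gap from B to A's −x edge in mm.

A is a table. B is a door frame. The door frame is on top of the table. The gap from the door frame to the table's −x edge is 126 mm.

The door frame's min-x is at 126; the table's min-x is 0; gap = 126 mm.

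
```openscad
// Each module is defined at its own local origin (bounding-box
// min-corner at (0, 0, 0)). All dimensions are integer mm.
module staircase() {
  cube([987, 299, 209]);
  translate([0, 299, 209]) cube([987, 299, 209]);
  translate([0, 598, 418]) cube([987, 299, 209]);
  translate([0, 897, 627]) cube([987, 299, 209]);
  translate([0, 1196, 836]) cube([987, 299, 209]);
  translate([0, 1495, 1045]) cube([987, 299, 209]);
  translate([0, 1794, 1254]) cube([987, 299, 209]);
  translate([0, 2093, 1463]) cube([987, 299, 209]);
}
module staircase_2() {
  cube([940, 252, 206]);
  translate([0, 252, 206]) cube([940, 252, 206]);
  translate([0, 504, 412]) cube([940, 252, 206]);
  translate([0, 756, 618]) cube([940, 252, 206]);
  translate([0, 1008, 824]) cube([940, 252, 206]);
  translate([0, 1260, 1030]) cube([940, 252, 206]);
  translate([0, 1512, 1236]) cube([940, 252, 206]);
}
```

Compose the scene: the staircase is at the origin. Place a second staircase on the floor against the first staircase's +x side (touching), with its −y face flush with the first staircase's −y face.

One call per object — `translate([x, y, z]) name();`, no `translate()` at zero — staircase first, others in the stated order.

staircase();
translate([987, 0, 0]) staircase_2();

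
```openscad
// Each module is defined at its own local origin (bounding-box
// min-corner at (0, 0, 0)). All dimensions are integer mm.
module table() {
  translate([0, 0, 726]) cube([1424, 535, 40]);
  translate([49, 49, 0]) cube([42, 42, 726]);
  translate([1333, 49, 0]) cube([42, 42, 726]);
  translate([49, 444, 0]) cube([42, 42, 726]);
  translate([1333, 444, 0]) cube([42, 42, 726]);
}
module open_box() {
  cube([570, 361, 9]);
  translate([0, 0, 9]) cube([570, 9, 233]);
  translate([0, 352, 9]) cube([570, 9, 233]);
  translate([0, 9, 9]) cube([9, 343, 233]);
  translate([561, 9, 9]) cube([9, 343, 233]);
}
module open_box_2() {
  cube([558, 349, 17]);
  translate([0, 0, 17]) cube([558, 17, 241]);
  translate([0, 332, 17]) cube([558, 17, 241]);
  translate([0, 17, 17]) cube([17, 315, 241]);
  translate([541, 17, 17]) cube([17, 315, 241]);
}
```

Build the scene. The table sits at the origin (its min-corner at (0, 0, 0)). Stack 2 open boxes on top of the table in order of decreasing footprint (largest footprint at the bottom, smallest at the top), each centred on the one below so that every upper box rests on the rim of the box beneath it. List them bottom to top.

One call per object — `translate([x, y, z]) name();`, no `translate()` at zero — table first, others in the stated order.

table();
translate([427, 87, 766]) open_box();
translate([433, 93, 1008]) open_box_2();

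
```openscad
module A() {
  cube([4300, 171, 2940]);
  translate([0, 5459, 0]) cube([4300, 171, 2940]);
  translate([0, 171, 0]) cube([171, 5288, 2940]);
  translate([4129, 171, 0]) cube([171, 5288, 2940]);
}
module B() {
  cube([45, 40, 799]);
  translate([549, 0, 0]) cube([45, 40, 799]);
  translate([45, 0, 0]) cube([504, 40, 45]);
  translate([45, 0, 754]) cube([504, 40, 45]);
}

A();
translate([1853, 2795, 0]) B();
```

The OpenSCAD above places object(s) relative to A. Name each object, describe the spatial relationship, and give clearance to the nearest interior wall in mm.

Clearances: x = 1682, y = 2624; minimum 1682 mm.

A is a house frame. B is a picture frame. The picture frame sits inside the house frame, centred. The clearance to the nearest interior wall is 1682 mm.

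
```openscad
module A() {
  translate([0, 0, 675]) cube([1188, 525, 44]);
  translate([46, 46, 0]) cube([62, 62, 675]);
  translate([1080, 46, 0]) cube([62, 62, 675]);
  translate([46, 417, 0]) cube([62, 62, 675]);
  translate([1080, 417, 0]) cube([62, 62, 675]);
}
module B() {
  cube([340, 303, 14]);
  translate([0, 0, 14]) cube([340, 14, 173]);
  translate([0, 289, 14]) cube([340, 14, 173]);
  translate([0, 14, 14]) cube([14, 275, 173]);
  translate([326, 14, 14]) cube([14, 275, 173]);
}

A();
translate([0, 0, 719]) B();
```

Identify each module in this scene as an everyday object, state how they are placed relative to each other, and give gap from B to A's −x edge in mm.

A is a table. B is an open box. The open box is on top of the table. The gap from the open box to the table's −x edge is 0 mm.

The open box's min-x is at 0; the table's min-x is 0; gap = 0 mm.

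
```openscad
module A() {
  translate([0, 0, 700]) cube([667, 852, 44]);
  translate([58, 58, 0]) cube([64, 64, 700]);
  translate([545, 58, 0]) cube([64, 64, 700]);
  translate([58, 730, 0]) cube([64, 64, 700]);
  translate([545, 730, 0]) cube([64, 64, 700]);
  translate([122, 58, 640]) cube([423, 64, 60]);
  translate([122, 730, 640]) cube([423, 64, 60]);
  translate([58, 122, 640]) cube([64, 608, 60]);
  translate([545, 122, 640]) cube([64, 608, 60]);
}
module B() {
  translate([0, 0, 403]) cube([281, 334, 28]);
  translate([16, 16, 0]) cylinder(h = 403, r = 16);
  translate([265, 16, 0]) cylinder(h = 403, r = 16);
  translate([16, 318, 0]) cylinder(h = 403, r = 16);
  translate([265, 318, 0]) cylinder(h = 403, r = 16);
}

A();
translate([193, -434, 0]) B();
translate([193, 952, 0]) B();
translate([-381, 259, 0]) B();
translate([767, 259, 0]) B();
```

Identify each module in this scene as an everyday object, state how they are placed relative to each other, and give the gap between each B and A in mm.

A is a table. B is a stool. Four stools sit around the table at the −y, +y, −x, +x sides. The gap between each stool and the table is 100 mm.

Each stool's nearest face is 100 mm from the table's bounding box.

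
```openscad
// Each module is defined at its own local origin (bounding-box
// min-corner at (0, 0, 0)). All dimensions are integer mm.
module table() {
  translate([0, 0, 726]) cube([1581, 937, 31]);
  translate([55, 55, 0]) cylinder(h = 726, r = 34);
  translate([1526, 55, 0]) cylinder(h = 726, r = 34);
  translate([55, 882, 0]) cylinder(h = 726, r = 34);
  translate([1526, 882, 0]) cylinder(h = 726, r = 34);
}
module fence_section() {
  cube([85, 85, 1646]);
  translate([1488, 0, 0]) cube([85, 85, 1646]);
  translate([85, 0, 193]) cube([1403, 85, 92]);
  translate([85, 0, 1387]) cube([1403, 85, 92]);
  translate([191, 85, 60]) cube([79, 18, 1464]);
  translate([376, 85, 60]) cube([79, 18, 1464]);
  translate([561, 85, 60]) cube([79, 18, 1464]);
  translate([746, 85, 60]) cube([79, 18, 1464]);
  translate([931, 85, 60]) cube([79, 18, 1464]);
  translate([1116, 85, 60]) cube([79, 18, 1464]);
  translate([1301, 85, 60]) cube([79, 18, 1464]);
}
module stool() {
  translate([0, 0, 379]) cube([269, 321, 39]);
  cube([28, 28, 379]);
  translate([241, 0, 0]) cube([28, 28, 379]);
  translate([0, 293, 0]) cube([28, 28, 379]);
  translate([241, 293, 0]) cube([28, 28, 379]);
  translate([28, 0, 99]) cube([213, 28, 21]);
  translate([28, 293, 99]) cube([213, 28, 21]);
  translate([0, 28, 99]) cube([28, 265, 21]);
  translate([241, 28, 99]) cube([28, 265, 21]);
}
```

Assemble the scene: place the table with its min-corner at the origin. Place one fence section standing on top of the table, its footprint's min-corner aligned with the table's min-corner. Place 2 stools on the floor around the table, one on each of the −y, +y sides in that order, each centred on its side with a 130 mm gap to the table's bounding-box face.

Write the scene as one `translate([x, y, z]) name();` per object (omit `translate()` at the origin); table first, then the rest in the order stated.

table();
translate([0, 0, 757]) fence_section();
translate([656, -451, 0]) stool();
translate([656, 1067, 0]) stool();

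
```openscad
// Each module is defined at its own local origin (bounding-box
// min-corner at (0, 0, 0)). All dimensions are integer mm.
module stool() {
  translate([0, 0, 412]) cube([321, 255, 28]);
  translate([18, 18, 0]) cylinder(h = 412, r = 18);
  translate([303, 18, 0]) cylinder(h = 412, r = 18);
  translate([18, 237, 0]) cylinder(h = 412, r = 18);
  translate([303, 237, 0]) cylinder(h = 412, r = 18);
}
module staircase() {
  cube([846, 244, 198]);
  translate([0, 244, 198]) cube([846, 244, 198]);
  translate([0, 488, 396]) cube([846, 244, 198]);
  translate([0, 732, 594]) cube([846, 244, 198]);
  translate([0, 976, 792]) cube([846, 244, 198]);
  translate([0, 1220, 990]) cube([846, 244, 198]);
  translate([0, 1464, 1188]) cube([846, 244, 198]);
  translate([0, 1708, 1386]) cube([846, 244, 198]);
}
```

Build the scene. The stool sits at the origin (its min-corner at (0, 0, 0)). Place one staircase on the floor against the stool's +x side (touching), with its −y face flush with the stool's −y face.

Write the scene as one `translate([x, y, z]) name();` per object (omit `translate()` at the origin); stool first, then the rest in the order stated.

stool();
translate([321, 0, 0]) staircase();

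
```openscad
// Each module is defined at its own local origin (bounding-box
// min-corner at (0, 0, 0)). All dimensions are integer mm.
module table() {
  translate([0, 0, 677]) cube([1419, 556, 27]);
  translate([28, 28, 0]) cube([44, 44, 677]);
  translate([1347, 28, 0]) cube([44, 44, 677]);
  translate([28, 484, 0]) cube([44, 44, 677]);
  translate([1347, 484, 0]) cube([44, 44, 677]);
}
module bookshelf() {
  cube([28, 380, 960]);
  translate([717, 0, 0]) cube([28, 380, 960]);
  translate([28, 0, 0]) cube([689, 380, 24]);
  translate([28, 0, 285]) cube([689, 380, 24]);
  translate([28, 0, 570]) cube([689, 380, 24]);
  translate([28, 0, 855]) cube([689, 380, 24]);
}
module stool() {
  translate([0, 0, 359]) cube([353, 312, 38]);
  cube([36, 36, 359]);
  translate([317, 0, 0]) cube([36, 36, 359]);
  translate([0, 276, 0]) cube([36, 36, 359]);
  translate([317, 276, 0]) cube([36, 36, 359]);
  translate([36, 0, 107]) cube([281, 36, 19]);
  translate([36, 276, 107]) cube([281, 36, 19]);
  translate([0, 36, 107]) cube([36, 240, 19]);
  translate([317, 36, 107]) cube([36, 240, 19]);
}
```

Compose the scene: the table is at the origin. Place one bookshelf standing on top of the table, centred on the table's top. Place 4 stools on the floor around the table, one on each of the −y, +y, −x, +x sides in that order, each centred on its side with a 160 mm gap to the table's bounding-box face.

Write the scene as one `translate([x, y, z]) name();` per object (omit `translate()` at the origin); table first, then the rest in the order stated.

table();
translate([337, 88, 704]) bookshelf();
translate([533, -472, 0]) stool();
translate([533, 716, 0]) stool();
translate([-513, 122, 0]) stool();
translate([1579, 122, 0]) stool();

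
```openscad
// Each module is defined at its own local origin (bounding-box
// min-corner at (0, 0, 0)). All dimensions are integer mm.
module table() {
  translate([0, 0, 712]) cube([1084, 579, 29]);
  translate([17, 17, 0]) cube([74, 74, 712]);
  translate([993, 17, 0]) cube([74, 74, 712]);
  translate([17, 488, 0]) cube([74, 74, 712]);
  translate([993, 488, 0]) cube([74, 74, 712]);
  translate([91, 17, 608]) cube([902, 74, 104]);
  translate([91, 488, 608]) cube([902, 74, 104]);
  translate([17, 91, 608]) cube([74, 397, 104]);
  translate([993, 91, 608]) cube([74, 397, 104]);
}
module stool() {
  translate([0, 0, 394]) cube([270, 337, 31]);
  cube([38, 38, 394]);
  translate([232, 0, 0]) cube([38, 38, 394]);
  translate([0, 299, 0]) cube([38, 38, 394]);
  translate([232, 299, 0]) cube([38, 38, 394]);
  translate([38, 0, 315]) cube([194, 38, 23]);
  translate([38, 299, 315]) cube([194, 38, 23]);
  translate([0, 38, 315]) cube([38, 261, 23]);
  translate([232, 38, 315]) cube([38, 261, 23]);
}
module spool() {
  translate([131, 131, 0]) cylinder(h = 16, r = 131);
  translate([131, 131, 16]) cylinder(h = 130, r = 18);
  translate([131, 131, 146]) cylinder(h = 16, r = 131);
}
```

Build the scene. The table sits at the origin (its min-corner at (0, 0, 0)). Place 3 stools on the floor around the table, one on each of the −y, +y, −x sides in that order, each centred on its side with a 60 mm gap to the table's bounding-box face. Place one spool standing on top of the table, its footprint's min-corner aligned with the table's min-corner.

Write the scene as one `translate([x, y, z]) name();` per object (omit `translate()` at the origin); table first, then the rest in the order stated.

table();
translate([407, -397, 0]) stool();
translate([407, 639, 0]) stool();
translate([-330, 121, 0]) stool();
translate([0, 0, 741]) spool();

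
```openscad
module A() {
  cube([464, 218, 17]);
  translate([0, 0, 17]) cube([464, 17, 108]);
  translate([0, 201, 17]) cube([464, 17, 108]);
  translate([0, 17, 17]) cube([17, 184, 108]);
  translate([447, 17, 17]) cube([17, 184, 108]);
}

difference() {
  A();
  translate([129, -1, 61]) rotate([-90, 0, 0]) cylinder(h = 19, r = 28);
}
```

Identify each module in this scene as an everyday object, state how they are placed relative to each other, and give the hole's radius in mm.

A is an open box. The open box has a circular hole through its front wall. The hole's radius is 28 mm.

The subtracted cylinder has r = 28 mm.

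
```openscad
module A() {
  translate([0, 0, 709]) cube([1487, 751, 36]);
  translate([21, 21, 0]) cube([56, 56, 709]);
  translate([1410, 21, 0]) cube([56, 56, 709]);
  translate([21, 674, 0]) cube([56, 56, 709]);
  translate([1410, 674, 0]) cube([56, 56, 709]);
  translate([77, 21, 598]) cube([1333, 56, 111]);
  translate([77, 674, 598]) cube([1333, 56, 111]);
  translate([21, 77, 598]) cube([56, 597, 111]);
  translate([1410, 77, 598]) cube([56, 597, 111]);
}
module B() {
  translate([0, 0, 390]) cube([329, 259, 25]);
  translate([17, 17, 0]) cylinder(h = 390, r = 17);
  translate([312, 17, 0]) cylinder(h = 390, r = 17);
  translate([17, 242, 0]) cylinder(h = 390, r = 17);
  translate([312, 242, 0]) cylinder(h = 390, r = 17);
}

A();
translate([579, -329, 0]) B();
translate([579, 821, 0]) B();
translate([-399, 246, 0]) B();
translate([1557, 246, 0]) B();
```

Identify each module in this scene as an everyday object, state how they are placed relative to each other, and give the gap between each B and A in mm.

A is a table. B is a stool. Four stools sit around the table at the −y, +y, −x, +x sides. The gap between each stool and the table is 70 mm.

Each stool's nearest face is 70 mm from the table's bounding box.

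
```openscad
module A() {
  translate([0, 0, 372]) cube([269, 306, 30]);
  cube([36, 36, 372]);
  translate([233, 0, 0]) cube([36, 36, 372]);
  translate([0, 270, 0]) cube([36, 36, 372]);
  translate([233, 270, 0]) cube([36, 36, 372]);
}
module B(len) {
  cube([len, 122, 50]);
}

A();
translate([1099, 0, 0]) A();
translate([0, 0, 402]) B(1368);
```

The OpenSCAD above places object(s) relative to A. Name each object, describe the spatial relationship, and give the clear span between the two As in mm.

Second stool starts at x = 1099; first ends at x = 269; clear span = 1099 − 269 = 830 mm.

A is a stool. B is a beam. A beam spans the tops of two stools. The clear span between the two stools is 830 mm.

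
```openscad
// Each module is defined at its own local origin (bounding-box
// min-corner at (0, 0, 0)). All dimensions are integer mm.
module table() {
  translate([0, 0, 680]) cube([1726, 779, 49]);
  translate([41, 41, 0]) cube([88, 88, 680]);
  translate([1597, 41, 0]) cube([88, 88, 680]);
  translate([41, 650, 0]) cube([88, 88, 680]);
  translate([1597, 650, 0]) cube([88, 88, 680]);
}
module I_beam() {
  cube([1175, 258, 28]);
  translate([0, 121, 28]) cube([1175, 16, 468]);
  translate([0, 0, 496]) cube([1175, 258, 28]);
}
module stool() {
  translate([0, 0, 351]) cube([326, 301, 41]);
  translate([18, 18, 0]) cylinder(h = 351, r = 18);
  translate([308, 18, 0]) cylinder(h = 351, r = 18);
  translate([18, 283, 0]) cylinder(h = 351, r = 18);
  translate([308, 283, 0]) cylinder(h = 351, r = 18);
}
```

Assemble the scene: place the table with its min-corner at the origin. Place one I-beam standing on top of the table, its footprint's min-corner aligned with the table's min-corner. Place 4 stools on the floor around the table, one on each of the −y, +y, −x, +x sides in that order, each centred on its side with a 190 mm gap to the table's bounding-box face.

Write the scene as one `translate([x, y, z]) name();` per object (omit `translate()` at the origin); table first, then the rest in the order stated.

table();
translate([0, 0, 729]) I_beam();
translate([700, -491, 0]) stool();
translate([700, 969, 0]) stool();
translate([-516, 239, 0]) stool();
translate([1916, 239, 0]) stool();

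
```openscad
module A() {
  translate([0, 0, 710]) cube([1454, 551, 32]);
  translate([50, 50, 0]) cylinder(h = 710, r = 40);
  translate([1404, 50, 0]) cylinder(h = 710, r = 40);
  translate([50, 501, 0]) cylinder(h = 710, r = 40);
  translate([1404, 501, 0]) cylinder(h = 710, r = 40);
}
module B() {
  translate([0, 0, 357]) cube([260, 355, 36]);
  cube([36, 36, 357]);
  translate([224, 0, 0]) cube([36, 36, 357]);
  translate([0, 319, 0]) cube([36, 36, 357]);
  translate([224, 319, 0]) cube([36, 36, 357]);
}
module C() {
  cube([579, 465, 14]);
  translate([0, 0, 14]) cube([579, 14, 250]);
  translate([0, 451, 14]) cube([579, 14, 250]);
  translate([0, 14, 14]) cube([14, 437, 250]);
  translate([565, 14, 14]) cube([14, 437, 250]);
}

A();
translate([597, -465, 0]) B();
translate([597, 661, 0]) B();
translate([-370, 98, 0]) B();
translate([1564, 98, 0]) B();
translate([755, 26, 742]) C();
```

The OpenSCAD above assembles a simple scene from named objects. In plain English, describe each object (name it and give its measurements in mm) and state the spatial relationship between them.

A is a table: top 1454 mm (x) × 551 mm (y), 32 mm thick, upper face at z = 742 mm, on four round legs of 80 mm diameter, each leg's bounding box inset 10 mm from the nearest pair of top edges, running from z = 0 to the bottom of the top.

B is a four-legged stool. The seat is 260×355 mm, 36 mm thick, top at z = 393 mm. It stands on four square legs, each 36×36 mm in cross-section, from z = 0 to the seat underside, each flush with a corner of the seat.

C is an open storage box with external size 579×465×264 mm and wall thickness 14 mm (the base is also 14 mm thick). The base covers the whole footprint; the four walls stand on the base, with the y-facing walls full-width and the x-facing walls fitting between their inner faces.

Four stools sit around the table at the −y, +y, −x, +x sides. The open box is on top of the table.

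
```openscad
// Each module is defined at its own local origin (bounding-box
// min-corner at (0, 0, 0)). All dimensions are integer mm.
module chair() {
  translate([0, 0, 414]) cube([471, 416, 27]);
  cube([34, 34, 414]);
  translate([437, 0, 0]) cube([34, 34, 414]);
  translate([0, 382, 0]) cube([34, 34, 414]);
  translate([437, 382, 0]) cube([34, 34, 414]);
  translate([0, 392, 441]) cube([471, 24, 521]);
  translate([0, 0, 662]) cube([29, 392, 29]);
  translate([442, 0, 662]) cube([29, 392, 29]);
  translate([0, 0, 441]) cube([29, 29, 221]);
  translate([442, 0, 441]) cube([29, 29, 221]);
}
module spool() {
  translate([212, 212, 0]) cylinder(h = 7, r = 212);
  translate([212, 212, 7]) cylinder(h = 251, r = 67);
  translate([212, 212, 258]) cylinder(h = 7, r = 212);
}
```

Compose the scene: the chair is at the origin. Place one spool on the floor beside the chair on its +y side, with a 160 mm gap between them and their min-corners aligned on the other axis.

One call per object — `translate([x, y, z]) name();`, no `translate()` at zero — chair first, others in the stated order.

chair();
translate([0, 576, 0]) spool();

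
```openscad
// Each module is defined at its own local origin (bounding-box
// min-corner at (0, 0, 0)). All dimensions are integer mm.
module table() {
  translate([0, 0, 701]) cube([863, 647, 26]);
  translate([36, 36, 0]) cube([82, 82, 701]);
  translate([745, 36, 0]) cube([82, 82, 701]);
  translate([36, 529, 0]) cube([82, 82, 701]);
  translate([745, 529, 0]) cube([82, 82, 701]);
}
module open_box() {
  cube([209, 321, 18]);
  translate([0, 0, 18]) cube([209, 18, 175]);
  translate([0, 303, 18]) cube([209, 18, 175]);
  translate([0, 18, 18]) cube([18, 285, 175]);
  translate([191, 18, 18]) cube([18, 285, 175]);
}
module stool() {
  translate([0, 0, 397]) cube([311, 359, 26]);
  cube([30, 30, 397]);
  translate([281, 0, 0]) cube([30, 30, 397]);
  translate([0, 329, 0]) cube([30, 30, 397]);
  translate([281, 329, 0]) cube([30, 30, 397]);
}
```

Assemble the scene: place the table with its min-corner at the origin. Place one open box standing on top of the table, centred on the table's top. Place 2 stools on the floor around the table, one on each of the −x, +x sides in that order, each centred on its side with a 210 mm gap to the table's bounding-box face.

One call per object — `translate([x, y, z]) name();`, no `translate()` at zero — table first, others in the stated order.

table();
translate([327, 163, 727]) open_box();
translate([-521, 144, 0]) stool();
translate([1073, 144, 0]) stool();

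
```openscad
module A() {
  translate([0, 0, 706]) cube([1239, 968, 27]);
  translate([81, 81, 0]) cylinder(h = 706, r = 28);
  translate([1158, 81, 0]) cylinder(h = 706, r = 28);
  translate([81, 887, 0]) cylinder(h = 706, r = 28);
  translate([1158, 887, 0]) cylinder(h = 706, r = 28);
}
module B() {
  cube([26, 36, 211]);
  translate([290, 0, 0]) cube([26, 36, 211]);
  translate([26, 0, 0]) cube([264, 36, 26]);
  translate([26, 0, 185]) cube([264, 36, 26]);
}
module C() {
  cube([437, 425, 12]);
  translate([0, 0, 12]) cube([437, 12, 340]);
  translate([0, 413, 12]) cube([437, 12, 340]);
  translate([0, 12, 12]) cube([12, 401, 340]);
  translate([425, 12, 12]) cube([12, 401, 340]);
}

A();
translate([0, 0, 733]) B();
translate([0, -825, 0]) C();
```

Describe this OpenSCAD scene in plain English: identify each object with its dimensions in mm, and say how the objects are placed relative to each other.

A is a table: top 1239 mm (x) × 968 mm (y), 27 mm thick, upper face at z = 733 mm, on four round legs of 56 mm diameter, each leg's bounding box inset 53 mm from the nearest pair of top edges, running from z = 0 to the bottom of the top.

B is a rectangular picture frame lying in the x–z plane (depth along y). The opening is 264 mm wide (x) by 159 mm tall (z), surrounded by a border 26 mm wide on all four sides. The frame is 36 mm deep and is made of two full-height vertical stiles with two horizontal rails fitted between them.

C is an open-topped rectangular box: outside dimensions 437×425×352 mm, with a uniform wall and base thickness of 12 mm. The base is a full 437×425 slab on the floor; four walls sit on top of the base. The front and back walls (the −y and +y sides) span the full width; the two side walls fit between them.

The picture frame is on top of the table. The open box is on the floor beside the table on its −y side.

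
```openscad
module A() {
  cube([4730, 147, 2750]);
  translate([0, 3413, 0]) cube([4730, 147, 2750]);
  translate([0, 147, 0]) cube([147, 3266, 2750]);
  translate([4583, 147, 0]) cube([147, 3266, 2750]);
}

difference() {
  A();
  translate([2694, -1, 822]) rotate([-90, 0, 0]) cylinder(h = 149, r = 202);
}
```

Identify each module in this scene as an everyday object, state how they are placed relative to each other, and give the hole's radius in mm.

The subtracted cylinder has r = 202 mm.

A is a house frame. The house frame has a circular hole through its front wall. The hole's radius is 202 mm.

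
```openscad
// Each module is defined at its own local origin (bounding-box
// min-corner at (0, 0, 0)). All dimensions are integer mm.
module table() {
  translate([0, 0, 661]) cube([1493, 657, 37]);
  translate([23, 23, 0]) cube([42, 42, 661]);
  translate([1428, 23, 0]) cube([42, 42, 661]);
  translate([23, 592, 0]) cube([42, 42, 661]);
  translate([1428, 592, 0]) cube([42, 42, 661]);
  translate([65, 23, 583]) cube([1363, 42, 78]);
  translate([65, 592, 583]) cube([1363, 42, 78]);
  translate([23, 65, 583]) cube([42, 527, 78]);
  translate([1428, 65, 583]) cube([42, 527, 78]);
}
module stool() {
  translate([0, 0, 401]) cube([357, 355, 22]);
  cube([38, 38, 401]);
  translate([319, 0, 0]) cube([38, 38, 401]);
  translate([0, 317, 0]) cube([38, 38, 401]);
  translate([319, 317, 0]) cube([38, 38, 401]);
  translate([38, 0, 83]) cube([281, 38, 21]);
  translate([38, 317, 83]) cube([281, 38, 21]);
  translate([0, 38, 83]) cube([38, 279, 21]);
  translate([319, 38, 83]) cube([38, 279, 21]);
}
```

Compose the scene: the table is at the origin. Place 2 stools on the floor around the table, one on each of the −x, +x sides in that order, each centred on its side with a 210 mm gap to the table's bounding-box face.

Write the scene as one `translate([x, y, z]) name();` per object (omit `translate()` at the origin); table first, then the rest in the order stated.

table();
translate([-567, 151, 0]) stool();
translate([1703, 151, 0]) stool();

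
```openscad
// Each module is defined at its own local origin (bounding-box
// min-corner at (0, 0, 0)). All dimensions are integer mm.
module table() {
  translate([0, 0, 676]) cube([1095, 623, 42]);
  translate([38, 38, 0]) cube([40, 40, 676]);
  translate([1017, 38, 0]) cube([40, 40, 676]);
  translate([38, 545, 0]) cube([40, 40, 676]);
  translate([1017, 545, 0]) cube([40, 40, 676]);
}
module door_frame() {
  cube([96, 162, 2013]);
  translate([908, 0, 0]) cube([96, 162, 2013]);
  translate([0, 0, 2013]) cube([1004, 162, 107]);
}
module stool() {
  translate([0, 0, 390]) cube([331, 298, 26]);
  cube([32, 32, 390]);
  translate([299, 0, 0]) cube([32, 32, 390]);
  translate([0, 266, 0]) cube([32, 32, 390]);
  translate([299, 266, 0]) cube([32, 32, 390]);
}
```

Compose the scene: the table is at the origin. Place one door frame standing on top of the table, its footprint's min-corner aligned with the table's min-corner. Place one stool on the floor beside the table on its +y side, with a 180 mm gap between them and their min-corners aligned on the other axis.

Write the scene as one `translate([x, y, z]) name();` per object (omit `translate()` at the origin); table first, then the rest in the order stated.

table();
translate([0, 0, 718]) door_frame();
translate([0, 803, 0]) stool();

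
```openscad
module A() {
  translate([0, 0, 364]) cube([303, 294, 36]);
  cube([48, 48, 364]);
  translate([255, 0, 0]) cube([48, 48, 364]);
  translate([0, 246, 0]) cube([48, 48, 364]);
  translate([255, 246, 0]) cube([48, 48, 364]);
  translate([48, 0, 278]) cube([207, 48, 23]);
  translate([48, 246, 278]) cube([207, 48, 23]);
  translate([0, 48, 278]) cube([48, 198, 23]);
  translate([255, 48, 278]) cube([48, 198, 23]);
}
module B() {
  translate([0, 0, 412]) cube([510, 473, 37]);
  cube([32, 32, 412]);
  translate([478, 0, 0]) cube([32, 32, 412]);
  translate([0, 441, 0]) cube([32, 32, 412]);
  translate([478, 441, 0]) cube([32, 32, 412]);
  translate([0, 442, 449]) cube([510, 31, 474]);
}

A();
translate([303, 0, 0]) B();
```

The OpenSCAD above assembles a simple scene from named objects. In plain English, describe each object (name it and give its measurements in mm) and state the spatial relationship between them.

A is a four-legged stool. The seat is 303×294 mm, 36 mm thick, top at z = 400 mm. It stands on four square legs, each 48×48 mm in cross-section, from z = 0 to the seat underside, each flush with a corner of the seat. Four stretchers, 48 mm wide and 23 mm tall, connect adjacent legs with their undersides at z = 278 mm, each running between the inner faces of the legs it joins and aligned with the legs' outer faces on the other axis.

B is a chair: 510×473 mm seat, 37 mm thick, top at z = 449 mm, on four 32 mm square corner legs flush with the seat edges. A 31 mm thick backrest slab spans the full seat width, extending 474 mm above the seat top, its back face flush with the seat's +y edge.

The chair is against the stool's +x side, with their −y faces flush.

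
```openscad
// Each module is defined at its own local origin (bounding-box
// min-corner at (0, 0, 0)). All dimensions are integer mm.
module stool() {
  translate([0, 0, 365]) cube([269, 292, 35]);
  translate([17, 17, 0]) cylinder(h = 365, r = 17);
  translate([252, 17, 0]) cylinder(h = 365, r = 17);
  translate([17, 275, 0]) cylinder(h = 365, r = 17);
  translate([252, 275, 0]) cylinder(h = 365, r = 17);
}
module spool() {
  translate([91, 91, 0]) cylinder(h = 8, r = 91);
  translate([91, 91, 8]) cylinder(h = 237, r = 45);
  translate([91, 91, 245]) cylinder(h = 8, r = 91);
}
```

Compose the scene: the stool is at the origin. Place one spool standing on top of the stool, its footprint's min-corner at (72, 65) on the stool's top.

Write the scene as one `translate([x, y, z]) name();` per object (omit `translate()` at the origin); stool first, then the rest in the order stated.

stool();
translate([72, 65, 400]) spool();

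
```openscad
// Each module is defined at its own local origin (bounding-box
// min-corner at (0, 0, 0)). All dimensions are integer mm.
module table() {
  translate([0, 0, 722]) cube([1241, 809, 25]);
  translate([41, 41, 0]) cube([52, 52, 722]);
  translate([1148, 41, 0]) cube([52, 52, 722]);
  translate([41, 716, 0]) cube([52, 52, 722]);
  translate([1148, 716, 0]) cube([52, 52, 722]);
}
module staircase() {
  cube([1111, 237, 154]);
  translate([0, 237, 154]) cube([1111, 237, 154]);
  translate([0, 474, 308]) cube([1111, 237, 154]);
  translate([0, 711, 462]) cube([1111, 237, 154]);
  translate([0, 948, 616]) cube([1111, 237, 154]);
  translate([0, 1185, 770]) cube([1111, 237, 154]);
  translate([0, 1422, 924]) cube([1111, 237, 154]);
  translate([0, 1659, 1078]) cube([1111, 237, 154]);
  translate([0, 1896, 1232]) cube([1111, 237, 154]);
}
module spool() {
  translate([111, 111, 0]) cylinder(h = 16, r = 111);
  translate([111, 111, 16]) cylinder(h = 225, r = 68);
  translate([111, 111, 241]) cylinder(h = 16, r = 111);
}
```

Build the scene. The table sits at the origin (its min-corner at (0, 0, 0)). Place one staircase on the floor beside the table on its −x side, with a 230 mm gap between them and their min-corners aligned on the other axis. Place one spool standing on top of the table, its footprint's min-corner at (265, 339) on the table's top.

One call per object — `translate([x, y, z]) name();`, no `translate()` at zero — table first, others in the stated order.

table();
translate([-1341, 0, 0]) staircase();
translate([265, 339, 747]) spool();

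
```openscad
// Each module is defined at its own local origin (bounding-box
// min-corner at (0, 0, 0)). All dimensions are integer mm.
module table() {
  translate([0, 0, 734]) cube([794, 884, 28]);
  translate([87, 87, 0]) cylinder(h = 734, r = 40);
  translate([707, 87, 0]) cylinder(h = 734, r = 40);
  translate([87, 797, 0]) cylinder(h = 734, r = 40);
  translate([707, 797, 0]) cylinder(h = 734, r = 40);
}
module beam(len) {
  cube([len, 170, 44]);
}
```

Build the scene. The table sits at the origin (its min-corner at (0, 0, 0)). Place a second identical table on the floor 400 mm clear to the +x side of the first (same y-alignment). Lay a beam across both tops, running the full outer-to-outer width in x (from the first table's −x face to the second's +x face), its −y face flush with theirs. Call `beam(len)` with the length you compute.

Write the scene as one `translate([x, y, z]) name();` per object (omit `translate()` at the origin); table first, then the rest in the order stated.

table();
translate([1194, 0, 0]) table();
translate([0, 0, 762]) beam(1988);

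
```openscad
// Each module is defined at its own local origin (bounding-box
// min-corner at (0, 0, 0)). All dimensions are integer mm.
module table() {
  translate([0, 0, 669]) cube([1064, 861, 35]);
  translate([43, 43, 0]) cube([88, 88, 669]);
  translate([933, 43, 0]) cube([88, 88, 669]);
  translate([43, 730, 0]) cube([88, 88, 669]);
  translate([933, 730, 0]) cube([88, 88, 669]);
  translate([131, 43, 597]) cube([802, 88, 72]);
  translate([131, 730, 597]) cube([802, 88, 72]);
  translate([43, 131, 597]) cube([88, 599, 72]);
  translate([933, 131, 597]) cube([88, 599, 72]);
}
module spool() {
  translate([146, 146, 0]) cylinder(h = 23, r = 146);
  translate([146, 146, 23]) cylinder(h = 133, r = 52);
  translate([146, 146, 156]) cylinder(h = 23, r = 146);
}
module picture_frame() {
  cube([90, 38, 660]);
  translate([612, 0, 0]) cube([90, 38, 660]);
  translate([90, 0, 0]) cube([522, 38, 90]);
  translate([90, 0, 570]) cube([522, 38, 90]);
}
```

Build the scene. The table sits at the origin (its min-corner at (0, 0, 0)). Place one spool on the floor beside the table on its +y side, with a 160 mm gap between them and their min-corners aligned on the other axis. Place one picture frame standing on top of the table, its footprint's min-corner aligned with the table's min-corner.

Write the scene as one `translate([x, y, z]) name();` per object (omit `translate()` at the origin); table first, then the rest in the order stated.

table();
translate([0, 1021, 0]) spool();
translate([0, 0, 704]) picture_frame();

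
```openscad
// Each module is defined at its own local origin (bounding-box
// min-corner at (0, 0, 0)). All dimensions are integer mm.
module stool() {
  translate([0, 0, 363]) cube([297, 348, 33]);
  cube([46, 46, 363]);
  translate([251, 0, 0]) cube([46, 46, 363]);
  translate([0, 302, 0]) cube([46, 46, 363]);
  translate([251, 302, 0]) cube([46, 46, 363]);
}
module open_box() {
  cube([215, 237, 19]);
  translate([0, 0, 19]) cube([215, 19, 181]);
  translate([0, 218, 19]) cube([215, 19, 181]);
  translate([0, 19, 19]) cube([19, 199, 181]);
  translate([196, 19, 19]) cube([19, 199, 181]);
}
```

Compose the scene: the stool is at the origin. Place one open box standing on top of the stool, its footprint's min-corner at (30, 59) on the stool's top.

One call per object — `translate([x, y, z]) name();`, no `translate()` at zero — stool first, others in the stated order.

stool();
translate([30, 59, 396]) open_box();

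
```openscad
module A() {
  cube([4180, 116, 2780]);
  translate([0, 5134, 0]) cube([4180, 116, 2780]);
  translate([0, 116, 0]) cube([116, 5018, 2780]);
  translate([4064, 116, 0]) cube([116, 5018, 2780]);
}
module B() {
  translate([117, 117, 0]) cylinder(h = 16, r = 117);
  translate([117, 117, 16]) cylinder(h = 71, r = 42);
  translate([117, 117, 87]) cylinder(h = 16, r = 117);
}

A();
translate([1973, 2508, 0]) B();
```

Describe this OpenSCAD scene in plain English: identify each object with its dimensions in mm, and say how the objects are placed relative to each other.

A is the wall frame of a small rectangular building: four walls, each 2780 mm tall and 116 mm thick, enclosing a footprint 4180 mm (x) by 5250 mm (y) outside-to-outside, with no floor or roof. The front and back walls (the −y and +y sides) span the full width; the two side walls fit between them.

B is a spool: two coaxial disc flanges of radius 117 mm and thickness 16 mm, joined by a core cylinder of radius 42 mm and height 71 mm. The lower flange rests on z = 0 and the three cylinders share a vertical axis.

The spool sits inside the house frame, centred.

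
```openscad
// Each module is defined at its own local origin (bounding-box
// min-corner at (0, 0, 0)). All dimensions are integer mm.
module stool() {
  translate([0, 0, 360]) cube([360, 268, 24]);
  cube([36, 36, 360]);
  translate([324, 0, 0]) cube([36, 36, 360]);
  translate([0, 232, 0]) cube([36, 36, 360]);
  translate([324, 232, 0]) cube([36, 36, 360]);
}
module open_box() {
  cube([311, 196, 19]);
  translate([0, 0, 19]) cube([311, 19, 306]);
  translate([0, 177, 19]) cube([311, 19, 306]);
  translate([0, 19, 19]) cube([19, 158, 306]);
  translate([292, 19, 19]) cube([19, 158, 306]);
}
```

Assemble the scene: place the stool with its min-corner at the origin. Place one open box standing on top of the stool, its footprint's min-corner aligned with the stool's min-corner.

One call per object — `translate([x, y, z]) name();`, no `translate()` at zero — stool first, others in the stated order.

stool();
translate([0, 0, 384]) open_box();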